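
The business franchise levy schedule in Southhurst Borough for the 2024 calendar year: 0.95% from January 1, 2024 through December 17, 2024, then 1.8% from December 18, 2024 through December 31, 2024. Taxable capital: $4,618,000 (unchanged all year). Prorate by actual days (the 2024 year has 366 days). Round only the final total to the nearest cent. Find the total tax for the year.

January 1 – December 17, 2024: 352 days at 0.95% → $4,618,000 × 0.95% × 352/366 = $42,192.8743
December 18 – December 31, 2024: 14 days at 1.8% → $4,618,000 × 1.8% × 14/366 = $3,179.6066
Total = $45,372.4809

$45,372.48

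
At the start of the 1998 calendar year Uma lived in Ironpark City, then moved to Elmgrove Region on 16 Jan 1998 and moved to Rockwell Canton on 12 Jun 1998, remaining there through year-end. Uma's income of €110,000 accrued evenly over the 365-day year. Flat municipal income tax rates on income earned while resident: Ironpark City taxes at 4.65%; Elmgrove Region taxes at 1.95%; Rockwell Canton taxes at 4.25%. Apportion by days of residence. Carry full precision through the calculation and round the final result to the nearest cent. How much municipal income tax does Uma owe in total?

€3,674.15

Ironpark City, 1 Jan – 15 Jan 1998: 15 days → €110,000 × 4.65% × 15/365 = €210.2055
Elmgrove Region, 16 Jan – 11 Jun 1998: 147 days → €110,000 × 1.95% × 147/365 = €863.8767
Rockwell Canton, 12 Jun – 31 Dec 1998: 203 days → €110,000 × 4.25% × 203/365 = €2,600.0685
Total = €3,674.1507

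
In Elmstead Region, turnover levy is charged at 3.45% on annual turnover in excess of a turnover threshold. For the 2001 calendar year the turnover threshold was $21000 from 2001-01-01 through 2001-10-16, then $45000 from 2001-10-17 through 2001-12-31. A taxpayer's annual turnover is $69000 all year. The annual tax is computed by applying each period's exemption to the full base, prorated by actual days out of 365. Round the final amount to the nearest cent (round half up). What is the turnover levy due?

$1483.59

2001-01-01 to 2001-10-16: 289 days, exemption $21000 → ($69000 − $21000) × 3.45% × 289/365 = $1311.1890
2001-10-17 to 2001-12-31: 76 days, exemption $45000 → ($69000 − $45000) × 3.45% × 76/365 = $172.4055
Total = $1483.5945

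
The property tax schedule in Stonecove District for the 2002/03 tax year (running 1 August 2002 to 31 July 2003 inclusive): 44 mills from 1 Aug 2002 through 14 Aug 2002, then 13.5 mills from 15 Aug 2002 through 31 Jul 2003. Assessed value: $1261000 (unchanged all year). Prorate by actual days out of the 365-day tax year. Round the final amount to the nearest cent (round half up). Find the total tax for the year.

$18498.70

1 Aug – 14 Aug 2002: 14 days at 44 mills → $1261000 × 4.4% × 14/365 = $2128.1534
15 Aug 2002 – 31 Jul 2003: 351 days at 13.5 mills → $1261000 × 1.35% × 351/365 = $16370.5438
Total = $18498.6973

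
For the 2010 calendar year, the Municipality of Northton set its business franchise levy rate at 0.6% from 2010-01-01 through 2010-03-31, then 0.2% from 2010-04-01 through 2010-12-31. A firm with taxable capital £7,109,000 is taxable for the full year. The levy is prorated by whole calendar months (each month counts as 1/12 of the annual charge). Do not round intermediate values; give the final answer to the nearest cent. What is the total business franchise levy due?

2010-01-01 to 2010-03-31: 3 months at 0.6% → £7,109,000 × 0.6% × 3/12 = £10,663.5000
2010-04-01 to 2010-12-31: 9 months at 0.2% → £7,109,000 × 0.2% × 9/12 = £10,663.5000
Total = £21,327.0000

£21,327.00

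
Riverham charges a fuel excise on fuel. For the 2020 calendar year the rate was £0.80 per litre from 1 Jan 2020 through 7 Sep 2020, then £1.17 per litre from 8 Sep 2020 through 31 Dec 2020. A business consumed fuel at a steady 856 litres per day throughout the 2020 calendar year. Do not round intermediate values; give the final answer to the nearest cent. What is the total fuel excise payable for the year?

£287,059.60

1 Jan – 7 Sep 2020: 251 days × 856 litres/day = 214,856 litres at £0.80/litre → £171,884.80
8 Sep – 31 Dec 2020: 115 days × 856 litres/day = 98,440 litres at £1.17/litre → £115,174.80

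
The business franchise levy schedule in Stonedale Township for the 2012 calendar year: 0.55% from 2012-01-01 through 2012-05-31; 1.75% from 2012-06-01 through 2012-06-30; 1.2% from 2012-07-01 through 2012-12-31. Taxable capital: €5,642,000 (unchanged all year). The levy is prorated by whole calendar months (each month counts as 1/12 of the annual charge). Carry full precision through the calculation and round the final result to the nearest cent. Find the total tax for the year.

€55,009.50

2012-01-01 to 2012-05-31: 5 months at 0.55% → €5,642,000 × 0.55% × 5/12 = €12,929.5833
2012-06-01 to 2012-06-30: 1 month at 1.75% → €5,642,000 × 1.75% × 1/12 = €8,227.9167
2012-07-01 to 2012-12-31: 6 months at 1.2% → €5,642,000 × 1.2% × 6/12 = €33,852.0000
Total = €55,009.5000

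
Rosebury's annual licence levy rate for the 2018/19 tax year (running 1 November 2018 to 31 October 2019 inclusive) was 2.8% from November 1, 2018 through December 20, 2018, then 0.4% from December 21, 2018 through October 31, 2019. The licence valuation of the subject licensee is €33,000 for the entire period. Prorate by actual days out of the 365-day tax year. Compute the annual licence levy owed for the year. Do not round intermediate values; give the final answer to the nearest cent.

€240.49

November 1 – December 20, 2018: 50 days at 2.8% → €33,000 × 2.8% × 50/365 = €126.5753
December 21, 2018 – October 31, 2019: 315 days at 0.4% → €33,000 × 0.4% × 315/365 = €113.9178
Total = €240.4932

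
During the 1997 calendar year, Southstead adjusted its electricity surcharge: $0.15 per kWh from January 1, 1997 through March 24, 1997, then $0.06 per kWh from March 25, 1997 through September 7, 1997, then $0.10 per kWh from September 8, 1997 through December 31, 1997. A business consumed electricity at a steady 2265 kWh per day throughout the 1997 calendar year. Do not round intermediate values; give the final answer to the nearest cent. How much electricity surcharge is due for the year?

January 1 – March 24, 1997: 83 days × 2265 kWh/day = 187,995 kWh at $0.15/kWh → $28,199.25
March 25 – September 7, 1997: 167 days × 2265 kWh/day = 378,255 kWh at $0.06/kWh → $22,695.30
September 8 – December 31, 1997: 115 days × 2265 kWh/day = 260,475 kWh at $0.10/kWh → $26,047.50

$76,942.05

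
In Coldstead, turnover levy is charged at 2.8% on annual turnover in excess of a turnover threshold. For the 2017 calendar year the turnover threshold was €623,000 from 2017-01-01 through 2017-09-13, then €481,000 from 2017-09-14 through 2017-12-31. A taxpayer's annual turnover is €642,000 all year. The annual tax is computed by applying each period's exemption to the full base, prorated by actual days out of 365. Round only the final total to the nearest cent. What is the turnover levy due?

€1,719.35

2017-01-01 to 2017-09-13: 256 days, exemption €623,000 → (€642,000 − €623,000) × 2.8% × 256/365 = €373.1288
2017-09-14 to 2017-12-31: 109 days, exemption €481,000 → (€642,000 − €481,000) × 2.8% × 109/365 = €1,346.2247
Total = €1,719.3534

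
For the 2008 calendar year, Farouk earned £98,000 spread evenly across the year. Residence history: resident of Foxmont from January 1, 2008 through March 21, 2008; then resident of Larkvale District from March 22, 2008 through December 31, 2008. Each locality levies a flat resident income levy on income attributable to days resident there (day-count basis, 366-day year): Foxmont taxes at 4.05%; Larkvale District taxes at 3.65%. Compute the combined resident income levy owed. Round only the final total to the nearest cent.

£3,663.75

Foxmont, January 1 – March 21, 2008: 81 days → £98,000 × 4.05% × 81/366 = £878.3852
Larkvale District, March 22 – December 31, 2008: 285 days → £98,000 × 3.65% × 285/366 = £2,785.3689
Total = £3,663.7541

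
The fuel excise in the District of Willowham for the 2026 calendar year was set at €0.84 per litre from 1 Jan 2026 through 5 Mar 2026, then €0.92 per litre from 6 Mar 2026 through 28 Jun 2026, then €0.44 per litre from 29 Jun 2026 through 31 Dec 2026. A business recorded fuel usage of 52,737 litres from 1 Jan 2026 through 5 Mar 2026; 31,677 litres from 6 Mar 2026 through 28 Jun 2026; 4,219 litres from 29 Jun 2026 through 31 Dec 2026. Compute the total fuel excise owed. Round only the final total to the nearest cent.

€75,298.28

1 Jan – 5 Mar 2026: 52,737 litres at €0.84/litre → €44,299.08
6 Mar – 28 Jun 2026: 31,677 litres at €0.92/litre → €29,142.84
29 Jun – 31 Dec 2026: 4,219 litres at €0.44/litre → €1,856.36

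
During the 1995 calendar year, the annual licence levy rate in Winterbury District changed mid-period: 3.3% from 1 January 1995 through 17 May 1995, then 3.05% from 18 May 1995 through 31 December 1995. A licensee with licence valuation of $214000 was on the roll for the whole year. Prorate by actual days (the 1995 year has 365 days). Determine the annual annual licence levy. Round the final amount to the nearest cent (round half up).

1 January – 17 May 1995: 137 days at 3.3% → $214000 × 3.3% × 137/365 = $2650.6685
18 May – 31 December 1995: 228 days at 3.05% → $214000 × 3.05% × 228/365 = $4077.1397
Total = $6727.8082

$6727.81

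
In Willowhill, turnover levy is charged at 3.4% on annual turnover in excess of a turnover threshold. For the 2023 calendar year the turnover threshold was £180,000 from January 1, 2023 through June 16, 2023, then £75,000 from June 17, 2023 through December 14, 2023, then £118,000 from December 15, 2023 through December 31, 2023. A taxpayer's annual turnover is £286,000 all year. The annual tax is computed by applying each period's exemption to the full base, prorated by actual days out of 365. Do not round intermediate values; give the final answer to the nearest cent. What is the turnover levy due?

January 1 – June 16, 2023: 167 days, exemption £180,000 → (£286,000 − £180,000) × 3.4% × 167/365 = £1,648.9534
June 17 – December 14, 2023: 181 days, exemption £75,000 → (£286,000 − £75,000) × 3.4% × 181/365 = £3,557.5178
December 15 – December 31, 2023: 17 days, exemption £118,000 → (£286,000 − £118,000) × 3.4% × 17/365 = £266.0384
Total = £5,472.5096

£5,472.51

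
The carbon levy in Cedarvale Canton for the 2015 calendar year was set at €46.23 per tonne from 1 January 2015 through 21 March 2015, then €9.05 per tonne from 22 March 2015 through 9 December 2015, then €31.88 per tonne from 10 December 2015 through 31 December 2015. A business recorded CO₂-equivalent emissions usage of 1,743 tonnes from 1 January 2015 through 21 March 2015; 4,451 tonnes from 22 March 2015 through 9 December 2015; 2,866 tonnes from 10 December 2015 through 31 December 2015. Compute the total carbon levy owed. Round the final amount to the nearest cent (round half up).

€212228.52

1 January – 21 March 2015: 1,743 tonnes at €46.23/tonne → €80578.89
22 March – 9 December 2015: 4,451 tonnes at €9.05/tonne → €40281.55
10 December – 31 December 2015: 2,866 tonnes at €31.88/tonne → €91368.08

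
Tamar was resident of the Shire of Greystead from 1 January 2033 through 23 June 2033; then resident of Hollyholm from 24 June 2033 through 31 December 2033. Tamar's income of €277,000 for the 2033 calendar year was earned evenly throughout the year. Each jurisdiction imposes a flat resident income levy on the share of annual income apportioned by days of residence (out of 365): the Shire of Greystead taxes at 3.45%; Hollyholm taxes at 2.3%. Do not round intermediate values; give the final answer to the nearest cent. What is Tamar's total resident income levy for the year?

The Shire of Greystead, 1 January – 23 June 2033: 174 days → €277,000 × 3.45% × 174/365 = €4,555.7014
Hollyholm, 24 June – 31 December 2033: 191 days → €277,000 × 2.3% × 191/365 = €3,333.8658
Total = €7,889.5671

€7,889.57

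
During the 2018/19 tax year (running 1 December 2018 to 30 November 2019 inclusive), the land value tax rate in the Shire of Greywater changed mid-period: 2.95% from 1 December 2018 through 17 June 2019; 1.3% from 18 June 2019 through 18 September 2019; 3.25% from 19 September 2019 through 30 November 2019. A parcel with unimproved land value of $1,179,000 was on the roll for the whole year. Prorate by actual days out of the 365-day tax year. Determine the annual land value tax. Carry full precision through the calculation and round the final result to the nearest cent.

1 December 2018 – 17 June 2019: 199 days at 2.95% → $1,179,000 × 2.95% × 199/365 = $18,962.5192
18 June – 18 September 2019: 93 days at 1.3% → $1,179,000 × 1.3% × 93/365 = $3,905.2356
19 September – 30 November 2019: 73 days at 3.25% → $1,179,000 × 3.25% × 73/365 = $7,663.5000
Total = $30,531.2548

$30,531.25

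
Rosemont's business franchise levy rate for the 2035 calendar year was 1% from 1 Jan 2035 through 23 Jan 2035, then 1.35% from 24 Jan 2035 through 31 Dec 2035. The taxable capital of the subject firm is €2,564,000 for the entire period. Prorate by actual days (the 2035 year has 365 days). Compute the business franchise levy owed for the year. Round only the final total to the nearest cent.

1 Jan – 23 Jan 2035: 23 days at 1% → €2,564,000 × 1% × 23/365 = €1,615.6712
24 Jan – 31 Dec 2035: 342 days at 1.35% → €2,564,000 × 1.35% × 342/365 = €32,432.8438
Total = €34,048.5151

€34,048.52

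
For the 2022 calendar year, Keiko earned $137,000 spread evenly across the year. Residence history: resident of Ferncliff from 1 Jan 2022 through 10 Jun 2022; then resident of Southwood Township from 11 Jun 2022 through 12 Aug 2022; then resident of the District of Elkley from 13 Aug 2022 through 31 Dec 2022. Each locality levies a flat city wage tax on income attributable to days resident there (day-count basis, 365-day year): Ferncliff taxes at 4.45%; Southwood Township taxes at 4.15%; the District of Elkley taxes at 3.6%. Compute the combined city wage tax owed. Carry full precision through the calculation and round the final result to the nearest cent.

$5,575.71

Ferncliff, 1 Jan – 10 Jun 2022: 161 days → $137,000 × 4.45% × 161/365 = $2,689.1411
Southwood Township, 11 Jun – 12 Aug 2022: 63 days → $137,000 × 4.15% × 63/365 = $981.3329
The District of Elkley, 13 Aug – 31 Dec 2022: 141 days → $137,000 × 3.6% × 141/365 = $1,905.2384
Total = $5,575.7123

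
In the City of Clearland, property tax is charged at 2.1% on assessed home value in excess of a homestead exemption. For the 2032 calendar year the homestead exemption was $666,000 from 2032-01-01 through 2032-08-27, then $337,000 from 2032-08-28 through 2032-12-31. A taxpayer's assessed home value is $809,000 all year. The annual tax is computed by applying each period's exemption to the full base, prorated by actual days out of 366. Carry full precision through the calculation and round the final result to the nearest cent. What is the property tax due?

$5,381.51

2032-01-01 to 2032-08-27: 240 days, exemption $666,000 → ($809,000 − $666,000) × 2.1% × 240/366 = $1,969.1803
2032-08-28 to 2032-12-31: 126 days, exemption $337,000 → ($809,000 − $337,000) × 2.1% × 126/366 = $3,412.3279
Total = $5,381.5082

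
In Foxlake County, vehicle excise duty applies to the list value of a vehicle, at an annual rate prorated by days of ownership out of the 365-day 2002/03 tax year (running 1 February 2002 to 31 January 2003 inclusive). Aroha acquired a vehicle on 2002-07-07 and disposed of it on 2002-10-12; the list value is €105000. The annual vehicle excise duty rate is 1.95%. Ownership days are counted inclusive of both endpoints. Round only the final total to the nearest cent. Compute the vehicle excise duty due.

Days held (2002-07-07 to 2002-10-12): 98 out of 365
Tax = €105000 × 1.95% × 98/365 = €549.7397

€549.74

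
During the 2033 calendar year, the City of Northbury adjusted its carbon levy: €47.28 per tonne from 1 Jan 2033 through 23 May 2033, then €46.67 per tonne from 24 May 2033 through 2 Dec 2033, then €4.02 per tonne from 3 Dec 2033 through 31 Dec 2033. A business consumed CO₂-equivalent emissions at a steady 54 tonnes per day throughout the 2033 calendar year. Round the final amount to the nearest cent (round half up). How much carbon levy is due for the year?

1 Jan – 23 May 2033: 143 days × 54 tonnes/day = 7,722 tonnes at €47.28/tonne → €365096.16
24 May – 2 Dec 2033: 193 days × 54 tonnes/day = 10,422 tonnes at €46.67/tonne → €486394.74
3 Dec – 31 Dec 2033: 29 days × 54 tonnes/day = 1,566 tonnes at €4.02/tonne → €6295.32

€857786.22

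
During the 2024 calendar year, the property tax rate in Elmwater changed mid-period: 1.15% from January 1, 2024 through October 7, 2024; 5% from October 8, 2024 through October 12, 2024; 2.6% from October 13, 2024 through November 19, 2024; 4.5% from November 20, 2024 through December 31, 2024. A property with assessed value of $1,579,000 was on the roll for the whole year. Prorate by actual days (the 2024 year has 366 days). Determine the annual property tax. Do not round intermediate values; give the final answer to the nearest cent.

$27,436.20

January 1 – October 7, 2024: 281 days at 1.15% → $1,579,000 × 1.15% × 281/366 = $13,941.3620
October 8 – October 12, 2024: 5 days at 5% → $1,579,000 × 5% × 5/366 = $1,078.5519
October 13 – November 19, 2024: 38 days at 2.6% → $1,579,000 × 2.6% × 38/366 = $4,262.4372
November 20 – December 31, 2024: 42 days at 4.5% → $1,579,000 × 4.5% × 42/366 = $8,153.8525
Total = $27,436.2036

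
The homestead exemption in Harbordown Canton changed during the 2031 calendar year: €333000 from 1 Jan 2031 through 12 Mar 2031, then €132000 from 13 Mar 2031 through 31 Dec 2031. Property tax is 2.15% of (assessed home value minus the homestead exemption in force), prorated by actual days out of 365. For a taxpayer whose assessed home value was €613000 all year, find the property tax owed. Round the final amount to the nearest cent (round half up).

1 Jan – 12 Mar 2031: 71 days, exemption €333000 → (€613000 − €333000) × 2.15% × 71/365 = €1171.0137
13 Mar – 31 Dec 2031: 294 days, exemption €132000 → (€613000 − €132000) × 2.15% × 294/365 = €8329.8658
Total = €9500.8795

€9500.88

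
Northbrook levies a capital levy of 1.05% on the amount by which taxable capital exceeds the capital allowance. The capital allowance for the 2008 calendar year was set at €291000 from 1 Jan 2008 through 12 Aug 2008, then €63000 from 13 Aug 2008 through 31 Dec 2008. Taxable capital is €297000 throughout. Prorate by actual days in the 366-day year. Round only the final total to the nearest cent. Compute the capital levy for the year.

€985.28

1 Jan – 12 Aug 2008: 225 days, exemption €291000 → (€297000 − €291000) × 1.05% × 225/366 = €38.7295
13 Aug – 31 Dec 2008: 141 days, exemption €63000 → (€297000 − €63000) × 1.05% × 141/366 = €946.5492
Total = €985.2787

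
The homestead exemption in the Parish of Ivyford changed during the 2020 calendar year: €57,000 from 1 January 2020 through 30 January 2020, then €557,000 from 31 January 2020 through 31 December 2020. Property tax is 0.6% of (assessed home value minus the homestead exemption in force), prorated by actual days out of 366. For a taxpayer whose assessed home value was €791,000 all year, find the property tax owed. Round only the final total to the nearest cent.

€1,649.90

1 January – 30 January 2020: 30 days, exemption €57,000 → (€791,000 − €57,000) × 0.6% × 30/366 = €360.9836
31 January – 31 December 2020: 336 days, exemption €557,000 → (€791,000 − €557,000) × 0.6% × 336/366 = €1,288.9180
Total = €1,649.9016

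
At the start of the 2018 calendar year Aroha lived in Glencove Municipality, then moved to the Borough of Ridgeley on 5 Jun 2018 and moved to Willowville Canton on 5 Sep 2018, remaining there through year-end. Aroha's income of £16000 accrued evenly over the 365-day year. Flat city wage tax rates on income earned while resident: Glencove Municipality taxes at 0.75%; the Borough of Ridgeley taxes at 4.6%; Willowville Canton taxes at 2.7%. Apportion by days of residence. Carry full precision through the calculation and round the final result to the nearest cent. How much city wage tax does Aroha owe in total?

Glencove Municipality, 1 Jan – 4 Jun 2018: 155 days → £16000 × 0.75% × 155/365 = £50.9589
The Borough of Ridgeley, 5 Jun – 4 Sep 2018: 92 days → £16000 × 4.6% × 92/365 = £185.5123
Willowville Canton, 5 Sep – 31 Dec 2018: 118 days → £16000 × 2.7% × 118/365 = £139.6603
Total = £376.1315

£376.13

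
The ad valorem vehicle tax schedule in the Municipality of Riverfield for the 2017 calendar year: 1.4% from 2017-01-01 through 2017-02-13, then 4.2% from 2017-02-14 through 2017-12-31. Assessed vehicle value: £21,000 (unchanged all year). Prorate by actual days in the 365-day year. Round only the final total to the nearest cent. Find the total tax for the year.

2017-01-01 to 2017-02-13: 44 days at 1.4% → £21,000 × 1.4% × 44/365 = £35.4411
2017-02-14 to 2017-12-31: 321 days at 4.2% → £21,000 × 4.2% × 321/365 = £775.6767
Total = £811.1178

£811.12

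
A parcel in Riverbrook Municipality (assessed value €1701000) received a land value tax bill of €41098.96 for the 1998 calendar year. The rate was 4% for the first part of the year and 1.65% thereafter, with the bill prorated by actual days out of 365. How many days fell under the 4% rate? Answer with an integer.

119 days

Let d = days at the first rate; then 365 − d days at the second rate.
€1701000 × [4%·d + 1.65%·(365−d)] / 365 = €41098.96
Solving gives d = 119, so the new rate took effect on 30 April 1998.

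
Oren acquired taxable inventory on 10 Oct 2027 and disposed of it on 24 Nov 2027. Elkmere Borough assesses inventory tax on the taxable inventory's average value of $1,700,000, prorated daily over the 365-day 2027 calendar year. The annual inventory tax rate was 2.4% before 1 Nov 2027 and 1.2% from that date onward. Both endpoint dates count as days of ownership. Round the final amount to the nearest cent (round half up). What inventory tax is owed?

10 Oct – 31 Oct 2027: 22 days at 2.4% → $1,700,000 × 2.4% × 22/365 = $2,459.1781
1 Nov – 24 Nov 2027: 24 days at 1.2% → $1,700,000 × 1.2% × 24/365 = $1,341.3699
Total = $3,800.5479

$3,800.55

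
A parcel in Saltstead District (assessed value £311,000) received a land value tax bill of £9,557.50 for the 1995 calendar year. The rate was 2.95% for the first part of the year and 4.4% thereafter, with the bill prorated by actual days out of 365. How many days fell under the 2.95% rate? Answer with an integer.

Let d = days at the first rate; then 365 − d days at the second rate.
£311,000 × [2.95%·d + 4.4%·(365−d)] / 365 = £9,557.50
Solving gives d = 334, so the new rate took effect on 1 December 1995.

334 days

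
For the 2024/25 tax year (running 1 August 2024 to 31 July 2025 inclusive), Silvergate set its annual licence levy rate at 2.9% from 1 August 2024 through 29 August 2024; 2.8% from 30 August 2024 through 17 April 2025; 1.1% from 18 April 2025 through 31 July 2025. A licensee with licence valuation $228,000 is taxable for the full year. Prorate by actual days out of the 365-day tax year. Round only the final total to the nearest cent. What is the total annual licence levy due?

1 August – 29 August 2024: 29 days at 2.9% → $228,000 × 2.9% × 29/365 = $525.3370
30 August 2024 – 17 April 2025: 231 days at 2.8% → $228,000 × 2.8% × 231/365 = $4,040.2849
18 April – 31 July 2025: 105 days at 1.1% → $228,000 × 1.1% × 105/365 = $721.4795
Total = $5,287.1014

$5,287.10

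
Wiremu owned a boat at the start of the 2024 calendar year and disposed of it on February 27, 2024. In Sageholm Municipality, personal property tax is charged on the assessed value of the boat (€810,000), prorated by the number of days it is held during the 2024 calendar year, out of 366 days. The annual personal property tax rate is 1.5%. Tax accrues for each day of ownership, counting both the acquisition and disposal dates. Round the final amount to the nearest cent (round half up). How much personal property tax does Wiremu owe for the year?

Days held (January 1 – February 27, 2024): 58 out of 366
Tax = €810,000 × 1.5% × 58/366 = €1,925.4098

€1,925.41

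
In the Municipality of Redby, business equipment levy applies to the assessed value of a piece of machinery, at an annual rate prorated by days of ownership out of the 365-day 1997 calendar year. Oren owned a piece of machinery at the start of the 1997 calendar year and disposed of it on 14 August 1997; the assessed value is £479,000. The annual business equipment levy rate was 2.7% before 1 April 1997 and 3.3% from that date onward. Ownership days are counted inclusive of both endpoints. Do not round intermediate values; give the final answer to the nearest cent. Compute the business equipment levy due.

1 January – 31 March 1997: 90 days at 2.7% → £479,000 × 2.7% × 90/365 = £3,188.9589
1 April – 14 August 1997: 136 days at 3.3% → £479,000 × 3.3% × 136/365 = £5,889.7315
Total = £9,078.6904

£9,078.69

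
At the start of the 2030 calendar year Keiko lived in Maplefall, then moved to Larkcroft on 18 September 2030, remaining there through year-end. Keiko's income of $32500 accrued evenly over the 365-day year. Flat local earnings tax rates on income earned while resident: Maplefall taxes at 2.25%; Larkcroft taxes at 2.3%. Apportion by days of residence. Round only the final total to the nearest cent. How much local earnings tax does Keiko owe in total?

Maplefall, 1 January – 17 September 2030: 260 days → $32500 × 2.25% × 260/365 = $520.8904
Larkcroft, 18 September – 31 December 2030: 105 days → $32500 × 2.3% × 105/365 = $215.0342
Total = $735.9247

$735.92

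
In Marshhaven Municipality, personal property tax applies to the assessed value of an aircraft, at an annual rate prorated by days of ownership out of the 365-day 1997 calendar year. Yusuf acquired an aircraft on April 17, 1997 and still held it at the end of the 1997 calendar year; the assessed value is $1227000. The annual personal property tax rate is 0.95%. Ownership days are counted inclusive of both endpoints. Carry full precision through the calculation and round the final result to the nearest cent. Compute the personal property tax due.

Days held (April 17 – December 31, 1997): 259 out of 365
Tax = $1227000 × 0.95% × 259/365 = $8271.3247

$8271.32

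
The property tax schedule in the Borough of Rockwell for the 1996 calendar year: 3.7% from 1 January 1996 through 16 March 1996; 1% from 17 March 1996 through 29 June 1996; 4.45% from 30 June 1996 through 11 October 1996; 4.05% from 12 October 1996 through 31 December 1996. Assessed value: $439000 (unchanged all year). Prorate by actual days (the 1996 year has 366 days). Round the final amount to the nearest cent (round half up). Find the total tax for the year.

$14118.17

1 January – 16 March 1996: 76 days at 3.7% → $439000 × 3.7% × 76/366 = $3372.8634
17 March – 29 June 1996: 105 days at 1% → $439000 × 1% × 105/366 = $1259.4262
30 June – 11 October 1996: 104 days at 4.45% → $439000 × 4.45% × 104/366 = $5551.0710
12 October – 31 December 1996: 81 days at 4.05% → $439000 × 4.05% × 81/366 = $3934.8074
Total = $14118.1680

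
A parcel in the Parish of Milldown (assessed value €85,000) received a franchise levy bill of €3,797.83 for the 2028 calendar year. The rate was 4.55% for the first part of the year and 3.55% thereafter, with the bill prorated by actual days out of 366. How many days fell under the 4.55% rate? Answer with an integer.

336 days

Let d = days at the first rate; then 366 − d days at the second rate.
€85,000 × [4.55%·d + 3.55%·(366−d)] / 366 = €3,797.83
Solving gives d = 336, so the new rate took effect on 2 December 2028.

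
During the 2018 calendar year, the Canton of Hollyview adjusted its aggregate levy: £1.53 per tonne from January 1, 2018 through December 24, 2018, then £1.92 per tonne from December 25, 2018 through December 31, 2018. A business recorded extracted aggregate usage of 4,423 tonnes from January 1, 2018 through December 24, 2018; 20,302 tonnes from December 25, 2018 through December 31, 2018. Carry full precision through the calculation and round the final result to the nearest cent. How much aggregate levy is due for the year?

£45747.03

January 1 – December 24, 2018: 4,423 tonnes at £1.53/tonne → £6767.19
December 25 – December 31, 2018: 20,302 tonnes at £1.92/tonne → £38979.84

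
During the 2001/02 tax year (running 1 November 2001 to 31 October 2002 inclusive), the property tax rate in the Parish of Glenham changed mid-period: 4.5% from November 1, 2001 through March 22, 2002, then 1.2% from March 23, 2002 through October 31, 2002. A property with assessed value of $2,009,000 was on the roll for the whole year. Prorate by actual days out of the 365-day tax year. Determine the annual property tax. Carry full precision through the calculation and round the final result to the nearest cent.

November 1, 2001 – March 22, 2002: 142 days at 4.5% → $2,009,000 × 4.5% × 142/365 = $35,171.2603
March 23 – October 31, 2002: 223 days at 1.2% → $2,009,000 × 1.2% × 223/365 = $14,728.9973
Total = $49,900.2575

$49,900.26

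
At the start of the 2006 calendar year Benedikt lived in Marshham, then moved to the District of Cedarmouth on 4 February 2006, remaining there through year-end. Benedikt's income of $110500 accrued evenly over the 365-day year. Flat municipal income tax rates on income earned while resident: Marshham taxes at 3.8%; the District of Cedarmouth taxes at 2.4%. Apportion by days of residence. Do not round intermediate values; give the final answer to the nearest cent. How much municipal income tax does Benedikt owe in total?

$2796.10

Marshham, 1 January – 3 February 2006: 34 days → $110500 × 3.8% × 34/365 = $391.1397
The District of Cedarmouth, 4 February – 31 December 2006: 331 days → $110500 × 2.4% × 331/365 = $2404.9644
Total = $2796.1041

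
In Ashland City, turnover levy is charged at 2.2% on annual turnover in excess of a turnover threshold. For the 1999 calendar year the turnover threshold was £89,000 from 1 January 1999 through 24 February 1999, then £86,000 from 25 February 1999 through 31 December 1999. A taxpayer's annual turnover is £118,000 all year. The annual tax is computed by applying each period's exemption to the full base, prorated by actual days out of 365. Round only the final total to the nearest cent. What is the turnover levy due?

£694.05

1 January – 24 February 1999: 55 days, exemption £89,000 → (£118,000 − £89,000) × 2.2% × 55/365 = £96.1370
25 February – 31 December 1999: 310 days, exemption £86,000 → (£118,000 − £86,000) × 2.2% × 310/365 = £597.9178
Total = £694.0548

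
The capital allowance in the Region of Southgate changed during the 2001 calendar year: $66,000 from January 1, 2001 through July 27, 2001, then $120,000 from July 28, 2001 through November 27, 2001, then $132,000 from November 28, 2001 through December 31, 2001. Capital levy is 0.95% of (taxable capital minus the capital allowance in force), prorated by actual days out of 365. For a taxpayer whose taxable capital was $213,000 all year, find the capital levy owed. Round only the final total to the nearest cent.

January 1 – July 27, 2001: 208 days, exemption $66,000 → ($213,000 − $66,000) × 0.95% × 208/365 = $795.8137
July 28 – November 27, 2001: 123 days, exemption $120,000 → ($213,000 − $120,000) × 0.95% × 123/365 = $297.7274
November 28 – December 31, 2001: 34 days, exemption $132,000 → ($213,000 − $132,000) × 0.95% × 34/365 = $71.6795
Total = $1,165.2205

$1,165.22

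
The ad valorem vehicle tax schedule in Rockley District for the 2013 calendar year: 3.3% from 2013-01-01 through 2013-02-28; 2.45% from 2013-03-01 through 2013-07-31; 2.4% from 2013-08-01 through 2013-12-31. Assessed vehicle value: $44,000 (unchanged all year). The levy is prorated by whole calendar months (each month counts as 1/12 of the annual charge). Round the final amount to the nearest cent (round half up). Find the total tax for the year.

$1,131.17

2013-01-01 to 2013-02-28: 2 months at 3.3% → $44,000 × 3.3% × 2/12 = $242.0000
2013-03-01 to 2013-07-31: 5 months at 2.45% → $44,000 × 2.45% × 5/12 = $449.1667
2013-08-01 to 2013-12-31: 5 months at 2.4% → $44,000 × 2.4% × 5/12 = $440.0000
Total = $1,131.1667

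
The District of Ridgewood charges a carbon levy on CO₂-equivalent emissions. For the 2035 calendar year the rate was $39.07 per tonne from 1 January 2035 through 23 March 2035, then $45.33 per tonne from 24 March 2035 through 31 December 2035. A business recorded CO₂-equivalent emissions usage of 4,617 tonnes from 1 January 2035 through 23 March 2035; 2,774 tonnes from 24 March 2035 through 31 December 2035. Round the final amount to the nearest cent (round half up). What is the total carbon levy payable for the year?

$306,131.61

1 January – 23 March 2035: 4,617 tonnes at $39.07/tonne → $180,386.19
24 March – 31 December 2035: 2,774 tonnes at $45.33/tonne → $125,745.42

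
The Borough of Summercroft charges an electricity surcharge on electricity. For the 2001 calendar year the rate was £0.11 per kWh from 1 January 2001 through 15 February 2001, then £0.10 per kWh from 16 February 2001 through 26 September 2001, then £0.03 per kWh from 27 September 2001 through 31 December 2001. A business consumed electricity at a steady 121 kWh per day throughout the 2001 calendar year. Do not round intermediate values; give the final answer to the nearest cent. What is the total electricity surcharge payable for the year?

£3659.04

1 January – 15 February 2001: 46 days × 121 kWh/day = 5,566 kWh at £0.11/kWh → £612.26
16 February – 26 September 2001: 223 days × 121 kWh/day = 26,983 kWh at £0.10/kWh → £2698.30
27 September – 31 December 2001: 96 days × 121 kWh/day = 11,616 kWh at £0.03/kWh → £348.48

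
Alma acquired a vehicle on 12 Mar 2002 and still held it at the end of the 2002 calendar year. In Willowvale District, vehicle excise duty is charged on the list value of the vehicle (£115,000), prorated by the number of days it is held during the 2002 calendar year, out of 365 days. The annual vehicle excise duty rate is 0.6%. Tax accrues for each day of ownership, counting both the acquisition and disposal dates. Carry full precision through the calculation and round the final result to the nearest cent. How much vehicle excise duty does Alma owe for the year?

£557.67

Days held (12 Mar – 31 Dec 2002): 295 out of 365
Tax = £115,000 × 0.6% × 295/365 = £557.6712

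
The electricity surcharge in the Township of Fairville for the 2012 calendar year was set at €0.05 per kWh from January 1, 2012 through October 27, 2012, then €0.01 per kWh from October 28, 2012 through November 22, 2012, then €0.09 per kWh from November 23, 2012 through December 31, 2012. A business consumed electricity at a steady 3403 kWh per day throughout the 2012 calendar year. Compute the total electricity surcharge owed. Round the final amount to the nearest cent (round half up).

January 1 – October 27, 2012: 301 days × 3403 kWh/day = 1,024,303 kWh at €0.05/kWh → €51215.15
October 28 – November 22, 2012: 26 days × 3403 kWh/day = 88,478 kWh at €0.01/kWh → €884.78
November 23 – December 31, 2012: 39 days × 3403 kWh/day = 132,717 kWh at €0.09/kWh → €11944.53

€64044.46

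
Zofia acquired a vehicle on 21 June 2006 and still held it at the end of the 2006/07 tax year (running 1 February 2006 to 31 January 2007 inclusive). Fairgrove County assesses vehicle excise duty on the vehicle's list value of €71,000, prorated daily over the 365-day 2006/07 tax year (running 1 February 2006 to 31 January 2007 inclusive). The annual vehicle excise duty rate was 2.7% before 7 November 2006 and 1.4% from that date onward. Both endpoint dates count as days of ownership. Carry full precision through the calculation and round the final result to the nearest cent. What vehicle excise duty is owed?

€964.24

21 June – 6 November 2006: 139 days at 2.7% → €71,000 × 2.7% × 139/365 = €730.0356
7 November 2006 – 31 January 2007: 86 days at 1.4% → €71,000 × 1.4% × 86/365 = €234.2027
Total = €964.2384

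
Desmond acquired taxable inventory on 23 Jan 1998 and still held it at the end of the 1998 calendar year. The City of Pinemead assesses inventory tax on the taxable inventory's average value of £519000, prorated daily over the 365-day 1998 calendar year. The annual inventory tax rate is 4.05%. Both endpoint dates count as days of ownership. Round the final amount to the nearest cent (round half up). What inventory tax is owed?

£19752.57

Days held (23 Jan – 31 Dec 1998): 343 out of 365
Tax = £519000 × 4.05% × 343/365 = £19752.5712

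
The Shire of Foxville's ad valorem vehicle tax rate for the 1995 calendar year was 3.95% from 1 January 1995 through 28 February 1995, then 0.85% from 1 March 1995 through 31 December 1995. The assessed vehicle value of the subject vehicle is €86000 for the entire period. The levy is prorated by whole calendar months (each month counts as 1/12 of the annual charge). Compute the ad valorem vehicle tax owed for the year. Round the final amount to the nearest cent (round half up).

€1175.33

1 January – 28 February 1995: 2 months at 3.95% → €86000 × 3.95% × 2/12 = €566.1667
1 March – 31 December 1995: 10 months at 0.85% → €86000 × 0.85% × 10/12 = €609.1667
Total = €1175.3333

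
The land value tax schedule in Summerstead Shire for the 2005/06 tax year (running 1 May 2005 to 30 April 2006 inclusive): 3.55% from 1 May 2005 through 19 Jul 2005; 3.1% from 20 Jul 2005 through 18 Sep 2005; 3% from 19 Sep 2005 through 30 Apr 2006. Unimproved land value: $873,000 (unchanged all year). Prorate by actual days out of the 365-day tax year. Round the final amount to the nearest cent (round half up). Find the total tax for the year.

$27,388.28

1 May – 19 Jul 2005: 80 days at 3.55% → $873,000 × 3.55% × 80/365 = $6,792.6575
20 Jul – 18 Sep 2005: 61 days at 3.1% → $873,000 × 3.1% × 61/365 = $4,522.8575
19 Sep 2005 – 30 Apr 2006: 224 days at 3% → $873,000 × 3% × 224/365 = $16,072.7671
Total = $27,388.2822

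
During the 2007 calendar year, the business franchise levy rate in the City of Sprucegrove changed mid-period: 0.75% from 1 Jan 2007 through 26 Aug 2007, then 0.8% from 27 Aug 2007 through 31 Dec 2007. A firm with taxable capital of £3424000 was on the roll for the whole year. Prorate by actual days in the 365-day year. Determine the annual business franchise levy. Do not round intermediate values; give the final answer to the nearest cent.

£26275.68

1 Jan – 26 Aug 2007: 238 days at 0.75% → £3424000 × 0.75% × 238/365 = £16744.7671
27 Aug – 31 Dec 2007: 127 days at 0.8% → £3424000 × 0.8% × 127/365 = £9530.9151
Total = £26275.6822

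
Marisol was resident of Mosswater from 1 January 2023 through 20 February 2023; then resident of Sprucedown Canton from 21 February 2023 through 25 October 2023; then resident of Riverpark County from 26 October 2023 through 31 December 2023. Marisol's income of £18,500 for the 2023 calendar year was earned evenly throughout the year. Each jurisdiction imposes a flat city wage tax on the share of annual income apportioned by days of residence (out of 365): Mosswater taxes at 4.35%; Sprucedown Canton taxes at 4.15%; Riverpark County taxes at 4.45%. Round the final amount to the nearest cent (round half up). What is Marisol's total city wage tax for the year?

Mosswater, 1 January – 20 February 2023: 51 days → £18,500 × 4.35% × 51/365 = £112.4445
Sprucedown Canton, 21 February – 25 October 2023: 247 days → £18,500 × 4.15% × 247/365 = £519.5459
Riverpark County, 26 October – 31 December 2023: 67 days → £18,500 × 4.45% × 67/365 = £151.1171
Total = £783.1075

£783.11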